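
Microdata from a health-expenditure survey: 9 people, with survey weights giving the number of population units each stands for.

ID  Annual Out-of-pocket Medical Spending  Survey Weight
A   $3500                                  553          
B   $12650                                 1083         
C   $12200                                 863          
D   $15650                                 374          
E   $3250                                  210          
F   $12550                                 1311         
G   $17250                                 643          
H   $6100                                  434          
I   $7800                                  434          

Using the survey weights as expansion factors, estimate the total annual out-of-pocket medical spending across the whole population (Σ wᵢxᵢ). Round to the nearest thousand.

66277000

Weighted total = 3500×553 + 12650×1083 + 12200×863 + 15650×374 + 3250×210 + 12550×1311 + 17250×643 + 6100×434 + 7800×434
  = 66277050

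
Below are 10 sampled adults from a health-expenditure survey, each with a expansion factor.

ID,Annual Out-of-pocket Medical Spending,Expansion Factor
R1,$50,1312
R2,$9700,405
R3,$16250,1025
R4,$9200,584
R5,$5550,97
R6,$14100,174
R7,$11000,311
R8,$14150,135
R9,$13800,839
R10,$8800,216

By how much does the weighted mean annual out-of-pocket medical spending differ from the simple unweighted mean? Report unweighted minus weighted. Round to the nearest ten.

880

Unweighted sum = 50 + 9700 + 16250 + 9200 + 5550 + 14100 + 11000 + 14150 + 13800 + 8800 = 102600
Unweighted mean = 102600 / 10 = 10260
Weighted sum = 47825150
Sum of weights = 5098
Weighted mean = 47825150 / 5098 = 9381.1593
Difference (unweighted minus weighted) = 878.84072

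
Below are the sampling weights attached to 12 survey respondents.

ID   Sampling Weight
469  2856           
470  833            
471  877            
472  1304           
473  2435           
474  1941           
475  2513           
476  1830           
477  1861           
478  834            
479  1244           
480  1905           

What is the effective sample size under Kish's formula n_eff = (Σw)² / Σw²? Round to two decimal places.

Σ wᵢ = 20433
Σ wᵢ² = 40016383
n_eff = 20433² / 40016383 = 417507489 / 40016383 = 10.433414

10.43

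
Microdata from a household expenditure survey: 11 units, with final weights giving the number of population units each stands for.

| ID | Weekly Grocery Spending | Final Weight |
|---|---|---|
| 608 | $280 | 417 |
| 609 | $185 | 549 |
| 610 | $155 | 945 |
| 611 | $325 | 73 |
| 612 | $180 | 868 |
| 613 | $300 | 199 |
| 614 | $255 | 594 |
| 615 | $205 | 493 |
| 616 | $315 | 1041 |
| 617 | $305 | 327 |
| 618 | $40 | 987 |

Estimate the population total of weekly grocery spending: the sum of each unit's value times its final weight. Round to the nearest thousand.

Weighted total = 280×417 + 185×549 + 155×945 + 325×73 + 180×868 + 300×199 + 255×594 + 205×493 + 315×1041 + 305×327 + 40×987
  = 1324130

1324000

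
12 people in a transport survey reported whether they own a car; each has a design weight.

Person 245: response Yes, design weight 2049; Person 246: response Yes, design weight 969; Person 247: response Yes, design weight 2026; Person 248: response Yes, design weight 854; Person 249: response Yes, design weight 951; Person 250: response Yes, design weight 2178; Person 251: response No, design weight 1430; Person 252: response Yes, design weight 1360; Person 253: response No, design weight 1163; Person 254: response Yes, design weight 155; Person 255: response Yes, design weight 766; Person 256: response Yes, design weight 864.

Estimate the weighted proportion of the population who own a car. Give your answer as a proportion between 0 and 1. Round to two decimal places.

Sum of weights for 'Yes' = 2049 + 969 + 2026 + 854 + 951 + 2178 + 1360 + 155 + 766 + 864 = 12172
Total weight = 2049 + 969 + 2026 + 854 + 951 + 2178 + 1430 + 1360 + 1163 + 155 + 766 + 864 = 14765
Weighted proportion = 12172 / 14765 = 0.82438198

0.82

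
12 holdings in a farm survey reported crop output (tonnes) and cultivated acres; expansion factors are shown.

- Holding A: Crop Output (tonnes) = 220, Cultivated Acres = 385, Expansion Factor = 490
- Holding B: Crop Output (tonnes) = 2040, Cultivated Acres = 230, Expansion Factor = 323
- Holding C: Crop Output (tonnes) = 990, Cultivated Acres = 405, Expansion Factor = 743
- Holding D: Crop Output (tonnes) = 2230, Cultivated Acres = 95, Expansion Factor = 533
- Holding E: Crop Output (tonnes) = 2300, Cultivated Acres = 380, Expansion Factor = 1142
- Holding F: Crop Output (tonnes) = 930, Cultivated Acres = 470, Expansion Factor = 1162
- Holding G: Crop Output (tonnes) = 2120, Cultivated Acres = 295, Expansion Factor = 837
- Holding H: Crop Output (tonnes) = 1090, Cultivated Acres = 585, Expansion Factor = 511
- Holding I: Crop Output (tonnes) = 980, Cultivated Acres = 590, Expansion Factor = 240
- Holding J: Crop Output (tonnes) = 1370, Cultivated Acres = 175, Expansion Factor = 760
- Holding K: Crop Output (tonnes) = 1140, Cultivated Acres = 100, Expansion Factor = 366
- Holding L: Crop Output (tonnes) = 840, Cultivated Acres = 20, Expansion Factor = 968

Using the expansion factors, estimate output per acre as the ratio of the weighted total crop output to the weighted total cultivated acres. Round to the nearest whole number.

Σ wᵢ·y = 220×490 + 2040×323 + 990×743 + 2230×533 + 2300×1142 + 930×1162 + 2120×837 + 1090×511 + 980×240 + 1370×760 + 1140×366 + 840×968
  = 11236330
Σ wᵢ·x = 385×490 + 230×323 + 405×743 + 95×533 + 380×1142 + 470×1162 + 295×837 + 585×511 + 590×240 + 175×760 + 100×366 + 20×968
  = 188650 + 74290 + 300915 + 50635 + 433960 + 546140 + 246915 + 298935 + 141600 + 133000 + 36600 + 19360 = 2471000
Ratio = 11236330 / 2471000 = 4.5472805

5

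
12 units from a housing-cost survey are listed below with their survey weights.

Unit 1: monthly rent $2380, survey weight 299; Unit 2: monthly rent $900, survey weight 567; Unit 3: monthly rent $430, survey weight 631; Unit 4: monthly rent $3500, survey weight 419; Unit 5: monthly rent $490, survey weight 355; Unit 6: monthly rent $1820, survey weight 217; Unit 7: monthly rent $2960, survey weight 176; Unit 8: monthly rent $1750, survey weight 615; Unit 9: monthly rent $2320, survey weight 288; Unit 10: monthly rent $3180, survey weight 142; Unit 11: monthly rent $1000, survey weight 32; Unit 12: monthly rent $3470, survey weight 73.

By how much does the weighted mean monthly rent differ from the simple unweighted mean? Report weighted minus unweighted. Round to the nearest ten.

Unweighted sum = 24200
Unweighted mean = 24200 / 12 = 2016.6667
Weighted sum = 2380×299 + 900×567 + 430×631 + 3500×419 + 490×355 + 1820×217 + 2960×176 + 1750×615 + 2320×288 + 3180×142 + 1000×32 + 3470×73
  = 711620 + 510300 + 271330 + 1466500 + 173950 + 394940 + 520960 + 1076250 + 668160 + 451560 + 32000 + 253310 = 6530880
Sum of weights = 299 + 567 + 631 + 419 + 355 + 217 + 176 + 615 + 288 + 142 + 32 + 73 = 3814
Weighted mean = 6530880 / 3814 = 1712.344
Difference (weighted minus unweighted) = -304.32267

-300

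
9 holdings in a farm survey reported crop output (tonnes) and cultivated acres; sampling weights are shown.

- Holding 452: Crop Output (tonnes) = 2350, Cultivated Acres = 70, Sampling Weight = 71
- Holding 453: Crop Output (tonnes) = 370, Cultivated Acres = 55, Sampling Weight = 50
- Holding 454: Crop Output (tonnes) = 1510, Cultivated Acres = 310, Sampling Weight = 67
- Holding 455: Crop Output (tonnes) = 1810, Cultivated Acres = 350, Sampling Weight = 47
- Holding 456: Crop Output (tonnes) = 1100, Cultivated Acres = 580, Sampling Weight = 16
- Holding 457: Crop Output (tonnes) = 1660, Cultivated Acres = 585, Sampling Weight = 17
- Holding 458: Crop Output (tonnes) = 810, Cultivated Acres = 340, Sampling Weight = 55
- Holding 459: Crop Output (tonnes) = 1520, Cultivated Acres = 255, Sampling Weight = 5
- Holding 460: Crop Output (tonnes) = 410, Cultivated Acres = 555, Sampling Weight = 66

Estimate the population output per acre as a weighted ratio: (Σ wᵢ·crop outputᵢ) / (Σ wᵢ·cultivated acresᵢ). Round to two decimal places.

Σ wᵢ·y = 2350×71 + 370×50 + 1510×67 + 1810×47 + 1100×16 + 1660×17 + 810×55 + 1520×5 + 410×66
  = 496620
Σ wᵢ·x = 70×71 + 55×50 + 310×67 + 350×47 + 580×16 + 585×17 + 340×55 + 255×5 + 555×66
  = 4970 + 2750 + 20770 + 16450 + 9280 + 9945 + 18700 + 1275 + 36630 = 120770
Ratio = 496620 / 120770 = 4.1121139

4.11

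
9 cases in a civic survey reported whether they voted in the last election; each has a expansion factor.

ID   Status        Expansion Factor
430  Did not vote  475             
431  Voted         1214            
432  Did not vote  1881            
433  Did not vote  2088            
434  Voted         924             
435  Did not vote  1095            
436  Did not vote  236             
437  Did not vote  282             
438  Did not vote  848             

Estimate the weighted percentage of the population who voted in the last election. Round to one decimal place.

Sum of weights for 'Voted' = 1214 + 924 = 2138
Total weight = 475 + 1214 + 1881 + 2088 + 924 + 1095 + 236 + 282 + 848 = 9043
Weighted proportion = 2138 / 9043 = 0.23642596 → 23.642596%

23.6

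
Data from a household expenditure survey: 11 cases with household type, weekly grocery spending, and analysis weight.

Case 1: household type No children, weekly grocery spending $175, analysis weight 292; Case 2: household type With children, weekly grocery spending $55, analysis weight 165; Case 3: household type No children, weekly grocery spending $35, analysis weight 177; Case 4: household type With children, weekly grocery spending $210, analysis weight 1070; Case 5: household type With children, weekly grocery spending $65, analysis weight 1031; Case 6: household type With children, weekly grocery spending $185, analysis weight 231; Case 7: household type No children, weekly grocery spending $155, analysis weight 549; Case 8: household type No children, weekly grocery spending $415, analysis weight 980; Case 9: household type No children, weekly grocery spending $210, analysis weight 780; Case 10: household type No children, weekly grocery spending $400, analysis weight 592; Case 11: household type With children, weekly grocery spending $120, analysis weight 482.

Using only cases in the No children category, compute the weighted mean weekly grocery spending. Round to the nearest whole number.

No children rows: 1, 3, 7, 8, 9, 10
Weighted sum = 175×292 + 35×177 + 155×549 + 415×980 + 210×780 + 400×592
  = 51100 + 6195 + 85095 + 406700 + 163800 + 236800 = 949690
Sum of weights = 292 + 177 + 549 + 980 + 780 + 592 = 3370
Weighted mean = 949690 / 3370 = 281.80712

282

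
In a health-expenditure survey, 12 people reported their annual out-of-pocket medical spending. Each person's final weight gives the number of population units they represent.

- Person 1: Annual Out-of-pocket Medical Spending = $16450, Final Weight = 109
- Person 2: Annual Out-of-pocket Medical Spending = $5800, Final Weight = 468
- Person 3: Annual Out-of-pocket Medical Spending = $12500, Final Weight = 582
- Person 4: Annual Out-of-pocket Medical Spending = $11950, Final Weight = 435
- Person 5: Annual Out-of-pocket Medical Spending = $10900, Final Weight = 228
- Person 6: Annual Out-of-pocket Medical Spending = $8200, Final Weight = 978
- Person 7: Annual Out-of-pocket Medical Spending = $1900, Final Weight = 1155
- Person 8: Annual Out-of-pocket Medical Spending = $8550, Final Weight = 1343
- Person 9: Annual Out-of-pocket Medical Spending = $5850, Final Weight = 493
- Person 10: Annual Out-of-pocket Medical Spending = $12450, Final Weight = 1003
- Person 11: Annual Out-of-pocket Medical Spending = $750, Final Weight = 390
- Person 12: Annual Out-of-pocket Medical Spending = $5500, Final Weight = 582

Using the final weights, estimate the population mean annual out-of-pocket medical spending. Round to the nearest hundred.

Weighted sum = 16450×109 + 5800×468 + 12500×582 + 11950×435 + 10900×228 + 8200×978 + 1900×1155 + 8550×1343 + 5850×493 + 12450×1003 + 750×390 + 5500×582
  = 1793050 + 2714400 + 7275000 + 5198250 + 2485200 + 8019600 + 2194500 + 11482650 + 2884050 + 12487350 + 292500 + 3201000 = 60027550
Sum of weights = 109 + 468 + 582 + 435 + 228 + 978 + 1155 + 1343 + 493 + 1003 + 390 + 582 = 7766
Weighted mean = 60027550 / 7766 = 7729.5326

7700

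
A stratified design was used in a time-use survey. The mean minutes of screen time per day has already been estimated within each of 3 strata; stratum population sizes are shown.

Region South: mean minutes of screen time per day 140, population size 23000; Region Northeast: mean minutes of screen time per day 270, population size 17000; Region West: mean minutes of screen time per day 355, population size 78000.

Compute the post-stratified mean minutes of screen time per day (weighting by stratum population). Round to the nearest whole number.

301

Σ Nₕ·x̄ₕ = 140×23000 + 270×17000 + 355×78000
  = 3220000 + 4590000 + 27690000 = 35500000
Σ Nₕ = 23000 + 17000 + 78000 = 118000
Overall mean = 35500000 / 118000 = 300.84746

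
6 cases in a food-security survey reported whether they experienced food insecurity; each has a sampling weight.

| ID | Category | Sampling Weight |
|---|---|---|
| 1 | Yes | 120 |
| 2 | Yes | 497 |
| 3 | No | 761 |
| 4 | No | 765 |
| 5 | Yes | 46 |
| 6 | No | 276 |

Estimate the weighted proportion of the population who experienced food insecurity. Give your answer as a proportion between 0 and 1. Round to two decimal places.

0.27

Sum of weights for 'Yes' = 120 + 497 + 46 = 663
Total weight = 120 + 497 + 761 + 765 + 46 + 276 = 2465
Weighted proportion = 663 / 2465 = 0.26896552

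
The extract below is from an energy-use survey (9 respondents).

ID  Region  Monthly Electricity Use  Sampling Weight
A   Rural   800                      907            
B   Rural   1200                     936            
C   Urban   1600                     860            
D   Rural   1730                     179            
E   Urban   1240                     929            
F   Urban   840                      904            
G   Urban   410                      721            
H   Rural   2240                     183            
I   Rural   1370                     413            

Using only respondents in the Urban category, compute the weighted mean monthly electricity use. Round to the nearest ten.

1050

Urban rows: C, E, F, G
Weighted sum = 3582930
Sum of weights = 3414
Weighted mean = 3582930 / 3414 = 1049.4815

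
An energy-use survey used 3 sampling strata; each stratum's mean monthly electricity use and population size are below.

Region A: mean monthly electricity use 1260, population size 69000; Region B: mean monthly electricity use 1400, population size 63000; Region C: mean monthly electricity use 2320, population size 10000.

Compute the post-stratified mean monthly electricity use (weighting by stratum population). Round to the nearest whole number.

1397

Σ Nₕ·x̄ₕ = 198340000
Σ Nₕ = 69000 + 63000 + 10000 = 142000
Overall mean = 198340000 / 142000 = 1396.7606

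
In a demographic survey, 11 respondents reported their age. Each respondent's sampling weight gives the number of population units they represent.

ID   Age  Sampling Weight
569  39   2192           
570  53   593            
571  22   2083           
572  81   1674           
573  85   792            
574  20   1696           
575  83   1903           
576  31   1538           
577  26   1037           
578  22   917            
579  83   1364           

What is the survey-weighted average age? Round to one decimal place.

48.5

Weighted sum = 39×2192 + 53×593 + 22×2083 + 81×1674 + 85×792 + 20×1696 + 83×1903 + 31×1538 + 26×1037 + 22×917 + 83×1364
  = 765552
Sum of weights = 15789
Weighted mean = 765552 / 15789 = 48.486415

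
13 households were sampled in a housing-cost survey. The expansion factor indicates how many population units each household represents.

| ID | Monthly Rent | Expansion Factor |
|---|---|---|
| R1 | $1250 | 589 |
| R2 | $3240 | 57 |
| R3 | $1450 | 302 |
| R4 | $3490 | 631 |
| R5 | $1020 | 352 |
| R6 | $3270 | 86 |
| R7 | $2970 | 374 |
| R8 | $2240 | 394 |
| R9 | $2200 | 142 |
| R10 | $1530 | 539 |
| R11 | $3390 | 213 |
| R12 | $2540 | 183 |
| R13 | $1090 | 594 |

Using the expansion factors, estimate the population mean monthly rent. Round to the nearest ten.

Weighted sum = 9166040
Sum of weights = 4456
Weighted mean = 9166040 / 4456 = 2057.0108

2060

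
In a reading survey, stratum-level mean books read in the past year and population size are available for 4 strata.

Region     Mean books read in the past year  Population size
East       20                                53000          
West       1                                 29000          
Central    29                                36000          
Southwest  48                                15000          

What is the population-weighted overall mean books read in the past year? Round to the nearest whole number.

Σ Nₕ·x̄ₕ = 20×53000 + 1×29000 + 29×36000 + 48×15000
  = 1060000 + 29000 + 1044000 + 720000 = 2853000
Σ Nₕ = 133000
Overall mean = 2853000 / 133000 = 21.451128

21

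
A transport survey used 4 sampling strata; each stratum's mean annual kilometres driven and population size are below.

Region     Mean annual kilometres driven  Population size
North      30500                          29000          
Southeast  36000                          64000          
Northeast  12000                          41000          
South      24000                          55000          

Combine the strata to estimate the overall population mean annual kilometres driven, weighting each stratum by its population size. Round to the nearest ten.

26460

Σ Nₕ·x̄ₕ = 30500×29000 + 36000×64000 + 12000×41000 + 24000×55000
  = 5000500000
Σ Nₕ = 29000 + 64000 + 41000 + 55000 = 189000
Overall mean = 5000500000 / 189000 = 26457.672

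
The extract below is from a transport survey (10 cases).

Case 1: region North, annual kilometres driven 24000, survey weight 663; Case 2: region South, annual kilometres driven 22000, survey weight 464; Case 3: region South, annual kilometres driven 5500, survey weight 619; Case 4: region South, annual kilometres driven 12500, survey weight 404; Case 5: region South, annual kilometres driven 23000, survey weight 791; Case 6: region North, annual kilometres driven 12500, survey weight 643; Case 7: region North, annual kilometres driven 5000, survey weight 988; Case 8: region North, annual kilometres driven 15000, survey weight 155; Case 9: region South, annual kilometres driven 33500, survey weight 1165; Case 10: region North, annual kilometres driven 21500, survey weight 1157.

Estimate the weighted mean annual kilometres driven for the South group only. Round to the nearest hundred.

South rows: 2, 3, 4, 5, 9
Weighted sum = 22000×464 + 5500×619 + 12500×404 + 23000×791 + 33500×1165
  = 75883000
Sum of weights = 464 + 619 + 404 + 791 + 1165 = 3443
Weighted mean = 75883000 / 3443 = 22039.791

22000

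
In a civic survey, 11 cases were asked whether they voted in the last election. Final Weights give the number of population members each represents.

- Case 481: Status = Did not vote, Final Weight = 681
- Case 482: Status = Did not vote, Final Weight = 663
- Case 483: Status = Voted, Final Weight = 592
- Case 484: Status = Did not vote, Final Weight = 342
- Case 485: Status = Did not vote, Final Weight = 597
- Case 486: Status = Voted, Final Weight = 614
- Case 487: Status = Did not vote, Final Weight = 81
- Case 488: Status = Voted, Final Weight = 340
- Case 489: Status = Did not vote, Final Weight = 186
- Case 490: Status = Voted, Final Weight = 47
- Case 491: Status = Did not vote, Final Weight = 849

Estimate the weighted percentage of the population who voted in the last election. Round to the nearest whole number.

Sum of weights for 'Voted' = 592 + 614 + 340 + 47 = 1593
Total weight = 681 + 663 + 592 + 342 + 597 + 614 + 81 + 340 + 186 + 47 + 849 = 4992
Weighted proportion = 1593 / 4992 = 0.31911058 → 31.911058%

32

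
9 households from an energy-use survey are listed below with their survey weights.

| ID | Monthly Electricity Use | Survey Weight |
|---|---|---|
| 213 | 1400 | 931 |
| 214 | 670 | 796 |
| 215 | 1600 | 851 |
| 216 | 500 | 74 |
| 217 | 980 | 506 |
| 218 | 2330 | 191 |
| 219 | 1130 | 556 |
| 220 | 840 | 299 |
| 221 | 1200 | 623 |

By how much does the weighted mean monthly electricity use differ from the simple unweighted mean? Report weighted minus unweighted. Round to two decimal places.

18.92

Unweighted sum = 1400 + 670 + 1600 + 500 + 980 + 2330 + 1130 + 840 + 1200 = 10650
Unweighted mean = 10650 / 9 = 1183.3333
Weighted sum = 1400×931 + 670×796 + 1600×851 + 500×74 + 980×506 + 2330×191 + 1130×556 + 840×299 + 1200×623
  = 5803270
Sum of weights = 4827
Weighted mean = 5803270 / 4827 = 1202.2519
Difference (weighted minus unweighted) = 18.918583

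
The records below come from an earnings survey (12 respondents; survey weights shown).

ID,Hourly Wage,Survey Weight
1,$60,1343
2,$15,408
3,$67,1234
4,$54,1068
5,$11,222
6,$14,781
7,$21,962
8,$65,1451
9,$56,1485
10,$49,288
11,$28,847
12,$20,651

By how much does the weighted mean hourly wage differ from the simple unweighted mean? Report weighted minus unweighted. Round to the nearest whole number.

Unweighted sum = 60 + 15 + 67 + 54 + 11 + 14 + 21 + 65 + 56 + 49 + 28 + 20 = 460
Unweighted mean = 460 / 12 = 38.333333
Weighted sum = 60×1343 + 15×408 + 67×1234 + 54×1068 + 11×222 + 14×781 + 21×962 + 65×1451 + 56×1485 + 49×288 + 28×847 + 20×651
  = 80580 + 6120 + 82678 + 57672 + 2442 + 10934 + 20202 + 94315 + 83160 + 14112 + 23716 + 13020 = 488951
Sum of weights = 10740
Weighted mean = 488951 / 10740 = 45.526164
Difference (weighted minus unweighted) = 7.1928305

7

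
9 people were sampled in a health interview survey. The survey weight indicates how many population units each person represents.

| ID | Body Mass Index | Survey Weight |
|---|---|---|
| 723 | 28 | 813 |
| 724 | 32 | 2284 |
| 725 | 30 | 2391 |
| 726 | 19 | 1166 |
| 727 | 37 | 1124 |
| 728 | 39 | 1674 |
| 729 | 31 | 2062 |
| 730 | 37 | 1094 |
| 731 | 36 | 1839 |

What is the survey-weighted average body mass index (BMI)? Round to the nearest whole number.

Weighted sum = 28×813 + 32×2284 + 30×2391 + 19×1166 + 37×1124 + 39×1674 + 31×2062 + 37×1094 + 36×1839
  = 22764 + 73088 + 71730 + 22154 + 41588 + 65286 + 63922 + 40478 + 66204 = 467214
Sum of weights = 14447
Weighted mean = 467214 / 14447 = 32.339863

32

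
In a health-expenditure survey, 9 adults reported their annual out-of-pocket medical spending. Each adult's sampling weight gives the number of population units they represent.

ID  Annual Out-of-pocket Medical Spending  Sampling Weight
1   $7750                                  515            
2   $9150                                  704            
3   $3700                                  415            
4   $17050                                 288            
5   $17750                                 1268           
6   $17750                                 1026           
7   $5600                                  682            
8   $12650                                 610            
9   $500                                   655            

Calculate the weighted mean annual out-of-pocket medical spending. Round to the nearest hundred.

11300

Weighted sum = 7750×515 + 9150×704 + 3700×415 + 17050×288 + 17750×1268 + 17750×1026 + 5600×682 + 12650×610 + 500×655
  = 69460450
Sum of weights = 515 + 704 + 415 + 288 + 1268 + 1026 + 682 + 610 + 655 = 6163
Weighted mean = 69460450 / 6163 = 11270.558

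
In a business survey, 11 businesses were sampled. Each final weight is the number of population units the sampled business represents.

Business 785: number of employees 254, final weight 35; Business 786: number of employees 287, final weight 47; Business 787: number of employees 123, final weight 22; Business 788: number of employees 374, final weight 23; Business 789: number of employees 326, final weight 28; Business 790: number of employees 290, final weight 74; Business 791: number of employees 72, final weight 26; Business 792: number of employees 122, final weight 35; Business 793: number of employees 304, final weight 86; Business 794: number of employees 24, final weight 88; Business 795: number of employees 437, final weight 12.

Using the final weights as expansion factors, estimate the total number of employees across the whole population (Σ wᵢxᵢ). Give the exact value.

Weighted total = 254×35 + 287×47 + 123×22 + 374×23 + 326×28 + 290×74 + 72×26 + 122×35 + 304×86 + 24×88 + 437×12
  = 103917

103917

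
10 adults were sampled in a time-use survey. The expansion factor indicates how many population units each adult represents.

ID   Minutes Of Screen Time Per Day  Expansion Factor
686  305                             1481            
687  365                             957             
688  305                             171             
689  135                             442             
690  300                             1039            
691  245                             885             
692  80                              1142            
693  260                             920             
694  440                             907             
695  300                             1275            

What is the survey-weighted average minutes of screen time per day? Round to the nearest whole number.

277

Weighted sum = 305×1481 + 365×957 + 305×171 + 135×442 + 300×1039 + 245×885 + 80×1142 + 260×920 + 440×907 + 300×1275
  = 451705 + 349305 + 52155 + 59670 + 311700 + 216825 + 91360 + 239200 + 399080 + 382500 = 2553500
Sum of weights = 9219
Weighted mean = 2553500 / 9219 = 276.98232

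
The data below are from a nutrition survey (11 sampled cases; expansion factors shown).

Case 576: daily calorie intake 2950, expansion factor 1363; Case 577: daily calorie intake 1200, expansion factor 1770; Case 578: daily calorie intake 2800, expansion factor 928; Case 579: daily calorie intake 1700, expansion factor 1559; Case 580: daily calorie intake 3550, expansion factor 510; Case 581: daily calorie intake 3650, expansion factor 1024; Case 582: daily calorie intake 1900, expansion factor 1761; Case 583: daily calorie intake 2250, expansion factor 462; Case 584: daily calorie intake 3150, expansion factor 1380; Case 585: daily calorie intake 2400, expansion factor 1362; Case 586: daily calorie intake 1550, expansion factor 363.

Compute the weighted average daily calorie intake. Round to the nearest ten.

Weighted sum = 29505500
Sum of weights = 1363 + 1770 + 928 + 1559 + 510 + 1024 + 1761 + 462 + 1380 + 1362 + 363 = 12482
Weighted mean = 29505500 / 12482 = 2363.8439

2360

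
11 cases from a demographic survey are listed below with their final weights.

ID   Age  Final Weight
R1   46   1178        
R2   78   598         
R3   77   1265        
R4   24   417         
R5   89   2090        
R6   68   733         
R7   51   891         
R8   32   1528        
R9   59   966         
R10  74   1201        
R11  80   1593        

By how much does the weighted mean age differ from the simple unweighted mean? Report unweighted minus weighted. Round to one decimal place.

-3.5

Unweighted sum = 678
Unweighted mean = 678 / 11 = 61.636364
Weighted sum = 46×1178 + 78×598 + 77×1265 + 24×417 + 89×2090 + 68×733 + 51×891 + 32×1528 + 59×966 + 74×1201 + 80×1593
  = 54188 + 46644 + 97405 + 10008 + 186010 + 49844 + 45441 + 48896 + 56994 + 88874 + 127440 = 811744
Sum of weights = 1178 + 598 + 1265 + 417 + 2090 + 733 + 891 + 1528 + 966 + 1201 + 1593 = 12460
Weighted mean = 811744 / 12460 = 65.147994
Difference (unweighted minus weighted) = -3.5116299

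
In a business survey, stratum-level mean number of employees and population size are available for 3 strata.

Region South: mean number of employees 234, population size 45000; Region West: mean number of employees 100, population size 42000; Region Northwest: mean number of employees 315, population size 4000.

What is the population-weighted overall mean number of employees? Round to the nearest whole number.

176

Σ Nₕ·x̄ₕ = 234×45000 + 100×42000 + 315×4000
  = 15990000
Σ Nₕ = 45000 + 42000 + 4000 = 91000
Overall mean = 15990000 / 91000 = 175.71429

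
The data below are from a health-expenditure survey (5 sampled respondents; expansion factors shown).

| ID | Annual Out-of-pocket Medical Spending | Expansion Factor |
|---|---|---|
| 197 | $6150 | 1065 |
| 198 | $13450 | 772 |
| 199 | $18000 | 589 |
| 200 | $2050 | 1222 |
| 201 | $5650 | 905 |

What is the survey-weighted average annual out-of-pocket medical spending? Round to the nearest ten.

7720

Weighted sum = 6150×1065 + 13450×772 + 18000×589 + 2050×1222 + 5650×905
  = 35153500
Sum of weights = 1065 + 772 + 589 + 1222 + 905 = 4553
Weighted mean = 35153500 / 4553 = 7720.9532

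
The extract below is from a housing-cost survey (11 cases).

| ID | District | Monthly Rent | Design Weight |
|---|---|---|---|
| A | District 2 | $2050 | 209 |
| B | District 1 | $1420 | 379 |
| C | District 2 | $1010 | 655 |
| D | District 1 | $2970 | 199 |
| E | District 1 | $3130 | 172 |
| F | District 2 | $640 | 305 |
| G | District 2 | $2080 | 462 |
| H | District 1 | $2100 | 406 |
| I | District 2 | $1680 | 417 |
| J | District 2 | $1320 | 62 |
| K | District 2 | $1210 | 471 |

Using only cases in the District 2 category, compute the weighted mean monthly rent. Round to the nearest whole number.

1394

District 2 rows: A, C, F, G, I, J, K
Weighted sum = 2050×209 + 1010×655 + 640×305 + 2080×462 + 1680×417 + 1320×62 + 1210×471
  = 428450 + 661550 + 195200 + 960960 + 700560 + 81840 + 569910 = 3598470
Sum of weights = 209 + 655 + 305 + 462 + 417 + 62 + 471 = 2581
Weighted mean = 3598470 / 2581 = 1394.2154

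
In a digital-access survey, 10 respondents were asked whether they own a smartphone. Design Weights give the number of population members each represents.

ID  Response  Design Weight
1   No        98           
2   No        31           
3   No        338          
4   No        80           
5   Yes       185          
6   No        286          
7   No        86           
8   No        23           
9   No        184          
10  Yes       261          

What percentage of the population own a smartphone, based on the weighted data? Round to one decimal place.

28.4

Sum of weights for 'Yes' = 185 + 261 = 446
Total weight = 98 + 31 + 338 + 80 + 185 + 286 + 86 + 23 + 184 + 261 = 1572
Weighted proportion = 446 / 1572 = 0.28371501 → 28.371501%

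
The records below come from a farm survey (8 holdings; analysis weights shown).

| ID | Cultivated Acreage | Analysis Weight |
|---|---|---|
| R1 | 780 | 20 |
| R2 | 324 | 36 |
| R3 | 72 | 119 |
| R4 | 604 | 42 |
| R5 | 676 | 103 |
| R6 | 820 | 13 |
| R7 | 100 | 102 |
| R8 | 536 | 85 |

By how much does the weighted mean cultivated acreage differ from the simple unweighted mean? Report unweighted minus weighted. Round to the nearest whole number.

Unweighted sum = 780 + 324 + 72 + 604 + 676 + 820 + 100 + 536 = 3912
Unweighted mean = 3912 / 8 = 489
Weighted sum = 780×20 + 324×36 + 72×119 + 604×42 + 676×103 + 820×13 + 100×102 + 536×85
  = 197248
Sum of weights = 20 + 36 + 119 + 42 + 103 + 13 + 102 + 85 = 520
Weighted mean = 197248 / 520 = 379.32308
Difference (unweighted minus weighted) = 109.67692

110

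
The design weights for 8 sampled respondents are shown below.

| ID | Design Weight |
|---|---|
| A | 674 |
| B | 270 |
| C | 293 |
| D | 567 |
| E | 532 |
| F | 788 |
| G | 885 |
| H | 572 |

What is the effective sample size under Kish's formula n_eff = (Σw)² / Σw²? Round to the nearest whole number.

Σ wᵢ = 674 + 270 + 293 + 567 + 532 + 788 + 885 + 572 = 4581
Σ wᵢ² = 454276 + 72900 + 85849 + 321489 + 283024 + 620944 + 783225 + 327184 = 2948891
n_eff = 4581² / 2948891 = 20985561 / 2948891 = 7.1164248

7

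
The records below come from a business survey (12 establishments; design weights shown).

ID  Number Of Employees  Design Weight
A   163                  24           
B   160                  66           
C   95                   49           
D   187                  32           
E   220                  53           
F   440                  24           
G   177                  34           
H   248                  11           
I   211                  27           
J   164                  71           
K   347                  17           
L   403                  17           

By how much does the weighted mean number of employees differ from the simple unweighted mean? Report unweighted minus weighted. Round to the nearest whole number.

Unweighted sum = 163 + 160 + 95 + 187 + 220 + 440 + 177 + 248 + 211 + 164 + 347 + 403 = 2815
Unweighted mean = 2815 / 12 = 234.58333
Weighted sum = 86168
Sum of weights = 24 + 66 + 49 + 32 + 53 + 24 + 34 + 11 + 27 + 71 + 17 + 17 = 425
Weighted mean = 86168 / 425 = 202.74824
Difference (unweighted minus weighted) = 31.835098

32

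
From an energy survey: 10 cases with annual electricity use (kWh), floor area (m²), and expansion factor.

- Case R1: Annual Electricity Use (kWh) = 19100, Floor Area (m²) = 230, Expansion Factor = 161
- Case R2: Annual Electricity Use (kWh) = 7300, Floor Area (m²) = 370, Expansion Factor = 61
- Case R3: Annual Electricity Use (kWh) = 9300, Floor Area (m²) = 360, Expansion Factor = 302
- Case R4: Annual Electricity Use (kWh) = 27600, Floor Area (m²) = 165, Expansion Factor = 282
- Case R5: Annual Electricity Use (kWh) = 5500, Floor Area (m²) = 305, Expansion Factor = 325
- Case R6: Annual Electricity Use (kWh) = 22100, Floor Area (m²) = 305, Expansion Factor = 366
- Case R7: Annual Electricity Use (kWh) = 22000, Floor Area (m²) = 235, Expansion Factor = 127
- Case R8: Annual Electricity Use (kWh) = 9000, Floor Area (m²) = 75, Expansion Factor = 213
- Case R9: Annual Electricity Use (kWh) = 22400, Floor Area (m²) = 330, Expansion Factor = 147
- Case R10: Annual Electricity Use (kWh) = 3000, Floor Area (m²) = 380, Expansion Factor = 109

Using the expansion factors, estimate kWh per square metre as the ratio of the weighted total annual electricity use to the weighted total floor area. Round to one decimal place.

57.6

Σ wᵢ·y = 19100×161 + 7300×61 + 9300×302 + 27600×282 + 5500×325 + 22100×366 + 22000×127 + 9000×213 + 22400×147 + 3000×109
  = 3075100 + 445300 + 2808600 + 7783200 + 1787500 + 8088600 + 2794000 + 1917000 + 3292800 + 327000 = 32319100
Σ wᵢ·x = 230×161 + 370×61 + 360×302 + 165×282 + 305×325 + 305×366 + 235×127 + 75×213 + 330×147 + 380×109
  = 37030 + 22570 + 108720 + 46530 + 99125 + 111630 + 29845 + 15975 + 48510 + 41420 = 561355
Ratio = 32319100 / 561355 = 57.573372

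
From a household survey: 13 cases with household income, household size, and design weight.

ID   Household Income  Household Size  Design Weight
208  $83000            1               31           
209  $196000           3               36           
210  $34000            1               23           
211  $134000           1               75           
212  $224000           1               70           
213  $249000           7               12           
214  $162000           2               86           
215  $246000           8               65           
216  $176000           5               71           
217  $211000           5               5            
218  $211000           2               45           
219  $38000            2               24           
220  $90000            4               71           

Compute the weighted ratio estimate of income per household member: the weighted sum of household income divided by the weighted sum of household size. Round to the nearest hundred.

Σ wᵢ·y = 99399000
Σ wᵢ·x = 1885
Ratio = 99399000 / 1885 = 52731.565

52700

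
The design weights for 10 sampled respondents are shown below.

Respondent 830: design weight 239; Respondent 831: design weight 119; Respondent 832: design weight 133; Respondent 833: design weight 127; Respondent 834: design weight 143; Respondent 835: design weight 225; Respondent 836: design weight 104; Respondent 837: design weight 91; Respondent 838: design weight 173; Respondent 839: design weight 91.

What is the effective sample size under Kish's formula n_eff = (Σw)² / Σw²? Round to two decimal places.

Σ wᵢ = 239 + 119 + 133 + 127 + 143 + 225 + 104 + 91 + 173 + 91 = 1445
Σ wᵢ² = 57121 + 14161 + 17689 + 16129 + 20449 + 50625 + 10816 + 8281 + 29929 + 8281 = 233481
n_eff = 1445² / 233481 = 2088025 / 233481 = 8.9430189

8.94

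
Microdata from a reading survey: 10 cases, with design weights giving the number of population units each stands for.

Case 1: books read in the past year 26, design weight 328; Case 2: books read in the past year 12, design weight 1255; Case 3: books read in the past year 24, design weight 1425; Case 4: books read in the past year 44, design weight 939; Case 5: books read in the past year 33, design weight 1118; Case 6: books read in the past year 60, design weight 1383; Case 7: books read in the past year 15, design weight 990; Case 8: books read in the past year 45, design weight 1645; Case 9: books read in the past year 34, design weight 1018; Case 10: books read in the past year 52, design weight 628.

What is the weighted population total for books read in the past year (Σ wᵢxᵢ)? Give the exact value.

375121

Weighted total = 375121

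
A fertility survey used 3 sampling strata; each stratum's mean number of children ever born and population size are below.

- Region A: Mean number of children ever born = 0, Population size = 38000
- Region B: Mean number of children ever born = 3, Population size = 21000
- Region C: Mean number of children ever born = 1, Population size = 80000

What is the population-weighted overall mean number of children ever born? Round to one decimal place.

Σ Nₕ·x̄ₕ = 0×38000 + 3×21000 + 1×80000
  = 0 + 63000 + 80000 = 143000
Σ Nₕ = 139000
Overall mean = 143000 / 139000 = 1.028777

1.0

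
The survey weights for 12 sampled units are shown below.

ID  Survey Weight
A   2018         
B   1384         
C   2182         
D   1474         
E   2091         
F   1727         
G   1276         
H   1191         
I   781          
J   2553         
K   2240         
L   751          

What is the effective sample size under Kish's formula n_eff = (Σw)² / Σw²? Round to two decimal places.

Σ wᵢ = 19668
Σ wᵢ² = 36032418
n_eff = 19668² / 36032418 = 386830224 / 36032418 = 10.735617

10.74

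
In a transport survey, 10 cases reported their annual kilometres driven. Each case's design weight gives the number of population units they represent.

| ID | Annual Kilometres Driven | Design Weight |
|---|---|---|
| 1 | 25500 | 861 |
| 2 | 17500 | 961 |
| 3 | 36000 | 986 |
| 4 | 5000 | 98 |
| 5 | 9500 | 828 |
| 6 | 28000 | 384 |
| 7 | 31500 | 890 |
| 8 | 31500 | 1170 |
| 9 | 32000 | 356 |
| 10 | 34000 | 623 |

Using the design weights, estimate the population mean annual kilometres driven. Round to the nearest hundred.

Weighted sum = 25500×861 + 17500×961 + 36000×986 + 5000×98 + 9500×828 + 28000×384 + 31500×890 + 31500×1170 + 32000×356 + 34000×623
  = 21955500 + 16817500 + 35496000 + 490000 + 7866000 + 10752000 + 28035000 + 36855000 + 11392000 + 21182000 = 190841000
Sum of weights = 7157
Weighted mean = 190841000 / 7157 = 26664.943

26700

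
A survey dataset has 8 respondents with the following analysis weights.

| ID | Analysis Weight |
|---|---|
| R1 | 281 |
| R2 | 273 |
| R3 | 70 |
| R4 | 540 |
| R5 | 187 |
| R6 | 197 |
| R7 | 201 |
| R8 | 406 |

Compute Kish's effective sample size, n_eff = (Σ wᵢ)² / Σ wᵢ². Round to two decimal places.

Σ wᵢ = 281 + 273 + 70 + 540 + 187 + 197 + 201 + 406 = 2155
Σ wᵢ² = 78961 + 74529 + 4900 + 291600 + 34969 + 38809 + 40401 + 164836 = 729005
n_eff = 2155² / 729005 = 4644025 / 729005 = 6.370361

6.37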